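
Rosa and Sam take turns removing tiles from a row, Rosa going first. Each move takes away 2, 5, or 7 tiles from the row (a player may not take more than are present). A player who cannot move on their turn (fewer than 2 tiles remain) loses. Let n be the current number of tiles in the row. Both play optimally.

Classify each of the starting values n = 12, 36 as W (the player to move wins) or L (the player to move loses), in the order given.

12: W, 36: L

Positions with no move are L. A position that does have a move is losing for the player to move precisely when every available move leads to a winning position for the opponent. Fill in the labels:
n=0: no move → L
n=1: no move → L
n=2: reaches L-position 0 → W
n=3: reaches L-position 1 → W
n=4: only reaches 2(W), which is W → L
n=5: reaches L-position 0 → W
n=6: reaches L-position 4 → W
n=7: reaches L-position 0 → W
n=8: reaches L-position 1 → W
n=9: reaches L-position 4 → W
n=10: only reaches 8(W), 5(W), 3(W), all W → L
n=11: reaches L-position 4 → W
n=12: reaches L-position 10 → W
n=13: only reaches 11(W), 8(W), 6(W), all W → L
n=14: only reaches 12(W), 9(W), 7(W), all W → L
n=15: reaches L-position 13 → W
n=16: reaches L-position 14 → W
n=17: reaches L-position 10 → W
n=18: reaches L-position 13 → W
n=19: reaches L-position 14 → W
n=20: reaches L-position 13 → W
n=21: reaches L-position 14 → W
n=22: only reaches 20(W), 17(W), 15(W), all W → L
n=23: only reaches 21(W), 18(W), 16(W), all W → L
n=24: reaches L-position 22 → W
n=25: reaches L-position 23 → W
n=26: only reaches 24(W), 21(W), 19(W), all W → L
n=27: reaches L-position 22 → W
n=28: reaches L-position 26 → W
n=29: reaches L-position 22 → W
n=30: reaches L-position 23 → W
n=31: reaches L-position 26 → W
n=32: only reaches 30(W), 27(W), 25(W), all W → L
n=33: reaches L-position 26 → W
n=34: reaches L-position 32 → W
n=35: only reaches 33(W), 30(W), 28(W), all W → L
n=36: only reaches 34(W), 31(W), 29(W), all W → L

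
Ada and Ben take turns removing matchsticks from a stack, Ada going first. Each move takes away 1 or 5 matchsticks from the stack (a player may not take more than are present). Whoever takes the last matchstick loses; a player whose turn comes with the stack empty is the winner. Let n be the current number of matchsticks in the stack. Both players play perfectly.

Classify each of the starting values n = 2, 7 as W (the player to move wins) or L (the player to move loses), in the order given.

2: W, 7: L

Classify positions by backward induction: terminal positions (no move available) are W. From any other position, the mover wins iff some move reaches an L.
n=0: no move; the opponent has just taken the last matchstick and therefore loses → W
n=1: →0(W) only, which is W, so L
n=2: →1(L), so W
n=3: →2(W) only, which is W, so L
n=4: →3(L), so W
n=5: →4(W), 0(W) — all W, so L
n=6: →5(L), so W
n=7: →6(W), 2(W) — all W, so L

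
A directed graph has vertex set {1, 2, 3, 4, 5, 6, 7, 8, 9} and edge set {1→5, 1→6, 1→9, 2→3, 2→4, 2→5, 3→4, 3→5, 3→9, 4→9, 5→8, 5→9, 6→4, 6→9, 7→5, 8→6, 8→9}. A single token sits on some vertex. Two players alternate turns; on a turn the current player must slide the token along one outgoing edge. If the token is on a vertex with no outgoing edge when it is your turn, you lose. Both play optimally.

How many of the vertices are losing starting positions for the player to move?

Use the standard recursion: the mover loses at a terminal position; elsewhere, the mover wins exactly when some move hands the opponent an L position.
Every edge goes from a vertex to one that appears earlier in the order 9, 4, 6, 8, 5, 1, 3, 2, 7, so processing vertices in that order labels each vertex after all of its successors.
9: no outgoing edge → L
4: reaches L-position 9 → W
6: reaches L-position 9 → W
8: reaches L-position 9 → W
5: reaches L-position 9 → W
1: reaches L-position 9 → W
3: reaches L-position 9 → W
2: only reaches 3(W), 5(W), 4(W), all W → L
7: only reaches 5(W), which is W → L
The L vertices are 2, 7, 9; that is 3 in all.

3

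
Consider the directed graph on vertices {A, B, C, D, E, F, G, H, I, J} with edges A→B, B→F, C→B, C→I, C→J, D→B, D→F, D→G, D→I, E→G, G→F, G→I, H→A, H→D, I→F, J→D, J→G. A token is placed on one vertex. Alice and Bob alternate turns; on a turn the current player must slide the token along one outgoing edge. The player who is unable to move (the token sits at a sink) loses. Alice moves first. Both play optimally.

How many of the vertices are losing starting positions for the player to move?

4

Use the standard recursion: the mover loses at a terminal position; elsewhere, the mover wins exactly when some move hands the opponent an L position.
Every edge goes from a vertex to one that appears earlier in the order F, I, B, G, D, A, J, E, C, H, so processing vertices in that order labels each vertex after all of its successors.
F: no outgoing edge → L
I: →F(L), so W
B: →F(L), so W
G: →F(L), so W
D: →F(L), so W
A: →B(W) only, which is W, so L
J: →D(W), G(W) — all W, so L
E: →G(W) only, which is W, so L
C: →J(L), so W
H: →A(L), so W
The L vertices are A, E, F, J; that is 4 in all.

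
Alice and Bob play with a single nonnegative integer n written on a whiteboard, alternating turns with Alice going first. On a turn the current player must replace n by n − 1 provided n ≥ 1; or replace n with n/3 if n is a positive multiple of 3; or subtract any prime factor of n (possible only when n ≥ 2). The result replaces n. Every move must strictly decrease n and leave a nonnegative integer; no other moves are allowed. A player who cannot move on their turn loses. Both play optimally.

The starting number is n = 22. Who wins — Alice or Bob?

Compute win/loss labels from the base case upward. A position with no move is L. Any other position is W if it can reach an L in one move, else L.
n=0: no move → L
n=1: reaches L-position 0 → W
n=2: reaches L-position 0 → W
n=3: reaches L-position 0 → W
n=4: only reaches 2(W), 3(W), all W → L
n=5: reaches L-position 0 → W
n=6: reaches L-position 4 → W
n=7: reaches L-position 0 → W
n=8: only reaches 6(W), 7(W), all W → L
n=9: reaches L-position 8 → W
n=10: reaches L-position 8 → W
n=11: reaches L-position 0 → W
n=12: reaches L-position 4 → W
n=13: reaches L-position 0 → W
n=14: only reaches 7(W), 12(W), 13(W), all W → L
n=15: reaches L-position 14 → W
n=16: reaches L-position 14 → W
n=17: reaches L-position 0 → W
n=18: only reaches 6(W), 15(W), 16(W), 17(W), all W → L
n=19: reaches L-position 0 → W
n=20: reaches L-position 18 → W
n=21: reaches L-position 14 → W
n=22: only reaches 11(W), 20(W), 21(W), all W → L
Every move from 22 reaches a W position, so the mover loses.

Bob wins.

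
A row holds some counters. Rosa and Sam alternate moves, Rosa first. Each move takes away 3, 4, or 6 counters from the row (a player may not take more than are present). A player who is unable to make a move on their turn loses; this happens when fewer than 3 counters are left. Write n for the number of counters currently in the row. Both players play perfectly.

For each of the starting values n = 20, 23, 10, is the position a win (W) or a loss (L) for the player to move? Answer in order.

Use the standard recursion: the mover loses at a terminal position; elsewhere, the mover wins exactly when some move hands the opponent an L position.
n=0: no move → L
n=1: no move → L
n=2: no move → L
n=3: can move to 0, which is L ⇒ W
n=4: can move to 1, which is L ⇒ W
n=5: can move to 2, which is L ⇒ W
n=6: can move to 2, which is L ⇒ W
n=7: can move to 1, which is L ⇒ W
n=8: can move to 2, which is L ⇒ W
n=9: moves to 6(W), 5(W), 3(W); every one is W ⇒ L
n=10: moves to 7(W), 6(W), 4(W); every one is W ⇒ L
n=11: moves to 8(W), 7(W), 5(W); every one is W ⇒ L
n=12: can move to 9, which is L ⇒ W
n=13: can move to 10, which is L ⇒ W
n=14: can move to 11, which is L ⇒ W
n=15: can move to 11, which is L ⇒ W
n=16: can move to 10, which is L ⇒ W
n=17: can move to 11, which is L ⇒ W
n=18: moves to 15(W), 14(W), 12(W); every one is W ⇒ L
n=19: moves to 16(W), 15(W), 13(W); every one is W ⇒ L
n=20: moves to 17(W), 16(W), 14(W); every one is W ⇒ L
n=21: can move to 18, which is L ⇒ W
n=22: can move to 19, which is L ⇒ W
n=23: can move to 20, which is L ⇒ W

20: L, 23: W, 10: L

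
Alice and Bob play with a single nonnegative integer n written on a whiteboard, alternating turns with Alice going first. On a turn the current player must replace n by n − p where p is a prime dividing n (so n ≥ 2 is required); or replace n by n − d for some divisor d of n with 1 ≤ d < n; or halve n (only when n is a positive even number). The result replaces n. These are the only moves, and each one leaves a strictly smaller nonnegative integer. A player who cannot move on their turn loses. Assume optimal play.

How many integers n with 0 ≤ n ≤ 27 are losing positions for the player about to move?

7

Label each position W (a win for the player to move) or L (a loss). A position with no legal move is L; any other position is W exactly when some move reaches an L, and L when every move reaches a W.
n=0: no move → L
n=1: no move → L
n=2: W (go to 0, an L position)
n=3: W (go to 0, an L position)
n=4: L (options 2(W), 3(W) are all W)
n=5: W (go to 0, an L position)
n=6: W (go to 4, an L position)
n=7: W (go to 0, an L position)
n=8: W (go to 4, an L position)
n=9: L (options 6(W), 8(W) are all W)
n=10: W (go to 9, an L position)
n=11: W (go to 0, an L position)
n=12: W (go to 9, an L position)
n=13: W (go to 0, an L position)
n=14: L (options 7(W), 12(W), 13(W) are all W)
n=15: W (go to 14, an L position)
n=16: W (go to 14, an L position)
n=17: W (go to 0, an L position)
n=18: W (go to 9, an L position)
n=19: W (go to 0, an L position)
n=20: L (options 10(W), 15(W), 16(W), 18(W), 19(W) are all W)
n=21: W (go to 14, an L position)
n=22: W (go to 20, an L position)
n=23: W (go to 0, an L position)
n=24: W (go to 20, an L position)
n=25: W (go to 20, an L position)
n=26: L (options 13(W), 24(W), 25(W) are all W)
n=27: W (go to 26, an L position)
L entries with 0 ≤ n ≤ 27: n = 0, 1, 4, 9, 14, 20, 26; that makes 7.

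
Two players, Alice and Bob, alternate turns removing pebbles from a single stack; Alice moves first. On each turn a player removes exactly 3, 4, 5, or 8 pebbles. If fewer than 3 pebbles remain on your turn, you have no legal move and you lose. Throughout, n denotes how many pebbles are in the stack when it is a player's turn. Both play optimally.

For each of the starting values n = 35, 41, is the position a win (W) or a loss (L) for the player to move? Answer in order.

Classify positions by backward induction: terminal positions (no move available) are L. From any other position, the mover wins iff some move reaches an L.
n=0: no move → L
n=1: no move → L
n=2: no move → L
n=3: reaches L-position 0 → W
n=4: reaches L-position 1 → W
n=5: reaches L-position 2 → W
n=6: reaches L-position 2 → W
n=7: reaches L-position 2 → W
n=8: reaches L-position 0 → W
n=9: reaches L-position 1 → W
n=10: reaches L-position 2 → W
n=11: only reaches 8(W), 7(W), 6(W), 3(W), all W → L
n=12: only reaches 9(W), 8(W), 7(W), 4(W), all W → L
n=13: only reaches 10(W), 9(W), 8(W), 5(W), all W → L
n=14: reaches L-position 11 → W
n=15: reaches L-position 12 → W
n=16: reaches L-position 13 → W
n=17: reaches L-position 13 → W
n=18: reaches L-position 13 → W
n=19: reaches L-position 11 → W
n=20: reaches L-position 12 → W
n=21: reaches L-position 13 → W
n=22: only reaches 19(W), 18(W), 17(W), 14(W), all W → L
n=23: only reaches 20(W), 19(W), 18(W), 15(W), all W → L
n=24: only reaches 21(W), 20(W), 19(W), 16(W), all W → L
n=25: reaches L-position 22 → W
n=26: reaches L-position 23 → W
n=27: reaches L-position 24 → W
n=28: reaches L-position 24 → W
n=29: reaches L-position 24 → W
n=30: reaches L-position 22 → W
n=31: reaches L-position 23 → W
n=32: reaches L-position 24 → W
n=33: only reaches 30(W), 29(W), 28(W), 25(W), all W → L
n=34: only reaches 31(W), 30(W), 29(W), 26(W), all W → L
n=35: only reaches 32(W), 31(W), 30(W), 27(W), all W → L
n=36: reaches L-position 33 → W
n=37: reaches L-position 34 → W
n=38: reaches L-position 35 → W
n=39: reaches L-position 35 → W
n=40: reaches L-position 35 → W
n=41: reaches L-position 33 → W

35: L, 41: W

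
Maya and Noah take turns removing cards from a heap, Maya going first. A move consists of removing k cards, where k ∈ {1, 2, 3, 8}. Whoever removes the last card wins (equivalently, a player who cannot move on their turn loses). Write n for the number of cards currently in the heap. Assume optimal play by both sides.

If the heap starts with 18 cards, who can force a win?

Positions with no move are L. A position that does have a move is losing for the player to move precisely when every available move leads to a winning position for the opponent. Fill in the labels:
n=0: no move → L
n=1: →0(L), so W
n=2: →0(L), so W
n=3: →0(L), so W
n=4: →3(W), 2(W), 1(W) — all W, so L
n=5: →4(L), so W
n=6: →4(L), so W
n=7: →4(L), so W
n=8: →0(L), so W
n=9: →8(W), 7(W), 6(W), 1(W) — all W, so L
n=10: →9(L), so W
n=11: →9(L), so W
n=12: →9(L), so W
n=13: →12(W), 11(W), 10(W), 5(W) — all W, so L
n=14: →13(L), so W
n=15: →13(L), so W
n=16: →13(L), so W
n=17: →9(L), so W
n=18: →17(W), 16(W), 15(W), 10(W) — all W, so L
The starting position 18 is L: whatever Maya does, the opponent receives a W position.

Noah wins.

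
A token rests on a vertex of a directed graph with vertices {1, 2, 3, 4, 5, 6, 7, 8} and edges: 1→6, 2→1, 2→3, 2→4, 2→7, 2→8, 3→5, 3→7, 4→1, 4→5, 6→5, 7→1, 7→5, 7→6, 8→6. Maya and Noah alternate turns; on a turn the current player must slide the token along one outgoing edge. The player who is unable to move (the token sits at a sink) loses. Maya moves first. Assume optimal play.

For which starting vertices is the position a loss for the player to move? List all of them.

1, 5, 8

Classify positions by backward induction: terminal positions (no move available) are L. From any other position, the mover wins iff some move reaches an L.
Every edge goes from a vertex to one that appears earlier in the order 5, 6, 1, 7, 4, 8, 3, 2, so processing vertices in that order labels each vertex after all of its successors.
5: no outgoing edge → L
6: can move to 5, which is L ⇒ W
1: the only move is to 6(W), a W ⇒ L
7: can move to 1, which is L ⇒ W
4: can move to 1, which is L ⇒ W
8: the only move is to 6(W), a W ⇒ L
3: can move to 5, which is L ⇒ W
2: can move to 8, which is L ⇒ W
Reading off the rows marked L gives the requested list; there are 3 such vertices.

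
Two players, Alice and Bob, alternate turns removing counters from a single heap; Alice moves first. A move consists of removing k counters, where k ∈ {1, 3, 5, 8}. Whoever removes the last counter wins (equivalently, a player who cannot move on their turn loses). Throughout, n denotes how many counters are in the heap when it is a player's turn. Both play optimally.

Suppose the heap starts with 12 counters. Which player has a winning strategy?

Label each position W (a win for the player to move) or L (a loss). A position with no legal move is L; any other position is W exactly when some move reaches an L, and L when every move reaches a W.
n=0: no move → L
n=1: W (go to 0, an L position)
n=2: L (sole option 1(W) is W)
n=3: W (go to 2, an L position)
n=4: L (options 3(W), 1(W) are all W)
n=5: W (go to 4, an L position)
n=6: L (options 5(W), 3(W), 1(W) are all W)
n=7: W (go to 6, an L position)
n=8: W (go to 0, an L position)
n=9: W (go to 6, an L position)
n=10: W (go to 2, an L position)
n=11: W (go to 6, an L position)
n=12: W (go to 4, an L position)
From 12 Alice can remove 8, leaving 4, reaching an L position.

Alice wins.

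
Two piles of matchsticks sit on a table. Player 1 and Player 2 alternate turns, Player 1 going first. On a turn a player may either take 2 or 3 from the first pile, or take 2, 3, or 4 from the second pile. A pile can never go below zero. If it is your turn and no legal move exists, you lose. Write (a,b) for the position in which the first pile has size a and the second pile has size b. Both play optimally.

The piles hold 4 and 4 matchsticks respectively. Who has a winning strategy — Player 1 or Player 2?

Player 2 wins.

Label each position W (a win for the player to move) or L (a loss). A position with no legal move is L; any other position is W exactly when some move reaches an L, and L when every move reaches a W.
No move ever increases a pile, so every position that can arise here has a ≤ 4 and b ≤ 4; it is enough to label the cells with 0 ≤ a ≤ 4 and 0 ≤ b ≤ 4.
Every move lowers a or b (never raises either), so fill the grid row by row in increasing a, and left to right within a row: each cell's successors are then already labelled.
      b=0  b=1  b=2  b=3  b=4
a=0:    L    L    W    W    W
a=1:    L    L    W    W    W
a=2:    W    W    L    L    W
a=3:    W    W    L    L    W
a=4:    W    W    W    W    L
Cells with no legal move (terminal, hence L): (0,0), (0,1), (1,0), (1,1).
The remaining L cells, each justified by listing all of its moves:
(2,2): only reaches (0,2)(W), (2,0)(W), all W → L
(2,3): only reaches (0,3)(W), (2,1)(W), (2,0)(W), all W → L
(3,2): only reaches (1,2)(W), (0,2)(W), (3,0)(W), all W → L
(3,3): only reaches (1,3)(W), (0,3)(W), (3,1)(W), (3,0)(W), all W → L
(4,4): only reaches (2,4)(W), (1,4)(W), (4,2)(W), (4,1)(W), (4,0)(W), all W → L
Every other cell has at least one move into one of the L cells above, so it is W.
The starting position (4,4) is L: whatever Player 1 does, the opponent receives a W position.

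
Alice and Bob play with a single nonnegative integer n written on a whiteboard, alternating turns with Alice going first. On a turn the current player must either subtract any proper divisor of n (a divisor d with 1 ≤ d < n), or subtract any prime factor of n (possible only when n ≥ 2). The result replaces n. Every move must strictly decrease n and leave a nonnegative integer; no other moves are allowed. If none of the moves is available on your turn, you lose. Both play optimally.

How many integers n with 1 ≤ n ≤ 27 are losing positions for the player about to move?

6

Label each position W (a win for the player to move) or L (a loss). A position with no legal move is L; any other position is W exactly when some move reaches an L, and L when every move reaches a W.
n=0: no move → L
n=1: no move → L
n=2: W (go to 0, an L position)
n=3: W (go to 0, an L position)
n=4: L (options 2(W), 3(W) are all W)
n=5: W (go to 0, an L position)
n=6: W (go to 4, an L position)
n=7: W (go to 0, an L position)
n=8: W (go to 4, an L position)
n=9: L (options 6(W), 8(W) are all W)
n=10: W (go to 9, an L position)
n=11: W (go to 0, an L position)
n=12: W (go to 9, an L position)
n=13: W (go to 0, an L position)
n=14: L (options 7(W), 12(W), 13(W) are all W)
n=15: W (go to 14, an L position)
n=16: W (go to 14, an L position)
n=17: W (go to 0, an L position)
n=18: W (go to 9, an L position)
n=19: W (go to 0, an L position)
n=20: L (options 10(W), 15(W), 16(W), 18(W), 19(W) are all W)
n=21: W (go to 14, an L position)
n=22: W (go to 20, an L position)
n=23: W (go to 0, an L position)
n=24: W (go to 20, an L position)
n=25: W (go to 20, an L position)
n=26: L (options 13(W), 24(W), 25(W) are all W)
n=27: W (go to 26, an L position)
L entries with 1 ≤ n ≤ 27 (n=0 is outside the asked range and is not counted): n = 1, 4, 9, 14, 20, 26; that makes 6.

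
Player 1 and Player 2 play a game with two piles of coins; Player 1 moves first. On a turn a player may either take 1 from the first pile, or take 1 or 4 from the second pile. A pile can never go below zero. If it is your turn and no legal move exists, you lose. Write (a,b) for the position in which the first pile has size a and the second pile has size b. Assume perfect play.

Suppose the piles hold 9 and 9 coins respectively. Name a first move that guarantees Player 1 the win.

Label each position W (a win for the player to move) or L (a loss). A position with no legal move is L; any other position is W exactly when some move reaches an L, and L when every move reaches a W.
No move ever increases a pile, so every position that can arise here has a ≤ 9 and b ≤ 9; it is enough to label the cells with 0 ≤ a ≤ 9 and 0 ≤ b ≤ 9.
Every move lowers a or b (never raises either), so fill the grid row by row in increasing a, and left to right within a row: each cell's successors are then already labelled.
      b=0  b=1  b=2  b=3  b=4  b=5  b=6  b=7  b=8  b=9
a=0:    L    W    L    W    W    L    W    L    W    W
a=1:    W    L    W    L    W    W    L    W    L    W
a=2:    L    W    L    W    W    L    W    L    W    W
a=3:    W    L    W    L    W    W    L    W    L    W
a=4:    L    W    L    W    W    L    W    L    W    W
a=5:    W    L    W    L    W    W    L    W    L    W
a=6:    L    W    L    W    W    L    W    L    W    W
a=7:    W    L    W    L    W    W    L    W    L    W
a=8:    L    W    L    W    W    L    W    L    W    W
a=9:    W    L    W    L    W    W    L    W    L    W
Cells with no legal move (terminal, hence L): (0,0).
The remaining L cells, each justified by listing all of its moves:
(0,2): L (sole option (0,1)(W) is W)
(0,5): L (options (0,4)(W), (0,1)(W) are all W)
(0,7): L (options (0,6)(W), (0,3)(W) are all W)
(1,1): L (options (0,1)(W), (1,0)(W) are all W)
(1,3): L (options (0,3)(W), (1,2)(W) are all W)
(1,6): L (options (0,6)(W), (1,5)(W), (1,2)(W) are all W)
(1,8): L (options (0,8)(W), (1,7)(W), (1,4)(W) are all W)
(2,0): L (sole option (1,0)(W) is W)
(2,2): L (options (1,2)(W), (2,1)(W) are all W)
(2,5): L (options (1,5)(W), (2,4)(W), (2,1)(W) are all W)
(2,7): L (options (1,7)(W), (2,6)(W), (2,3)(W) are all W)
(3,1): L (options (2,1)(W), (3,0)(W) are all W)
(3,3): L (options (2,3)(W), (3,2)(W) are all W)
(3,6): L (options (2,6)(W), (3,5)(W), (3,2)(W) are all W)
(3,8): L (options (2,8)(W), (3,7)(W), (3,4)(W) are all W)
(4,0): L (sole option (3,0)(W) is W)
(4,2): L (options (3,2)(W), (4,1)(W) are all W)
(4,5): L (options (3,5)(W), (4,4)(W), (4,1)(W) are all W)
(4,7): L (options (3,7)(W), (4,6)(W), (4,3)(W) are all W)
(5,1): L (options (4,1)(W), (5,0)(W) are all W)
(5,3): L (options (4,3)(W), (5,2)(W) are all W)
(5,6): L (options (4,6)(W), (5,5)(W), (5,2)(W) are all W)
(5,8): L (options (4,8)(W), (5,7)(W), (5,4)(W) are all W)
(6,0): L (sole option (5,0)(W) is W)
(6,2): L (options (5,2)(W), (6,1)(W) are all W)
(6,5): L (options (5,5)(W), (6,4)(W), (6,1)(W) are all W)
(6,7): L (options (5,7)(W), (6,6)(W), (6,3)(W) are all W)
(7,1): L (options (6,1)(W), (7,0)(W) are all W)
(7,3): L (options (6,3)(W), (7,2)(W) are all W)
(7,6): L (options (6,6)(W), (7,5)(W), (7,2)(W) are all W)
(7,8): L (options (6,8)(W), (7,7)(W), (7,4)(W) are all W)
(8,0): L (sole option (7,0)(W) is W)
(8,2): L (options (7,2)(W), (8,1)(W) are all W)
(8,5): L (options (7,5)(W), (8,4)(W), (8,1)(W) are all W)
(8,7): L (options (7,7)(W), (8,6)(W), (8,3)(W) are all W)
(9,1): L (options (8,1)(W), (9,0)(W) are all W)
(9,3): L (options (8,3)(W), (9,2)(W) are all W)
(9,6): L (options (8,6)(W), (9,5)(W), (9,2)(W) are all W)
(9,8): L (options (8,8)(W), (9,7)(W), (9,4)(W) are all W)
Every other cell has at least one move into one of the L cells above, so it is W.
From (9,9), the L positions reachable in one move are: (9,8).

Move to (9,8).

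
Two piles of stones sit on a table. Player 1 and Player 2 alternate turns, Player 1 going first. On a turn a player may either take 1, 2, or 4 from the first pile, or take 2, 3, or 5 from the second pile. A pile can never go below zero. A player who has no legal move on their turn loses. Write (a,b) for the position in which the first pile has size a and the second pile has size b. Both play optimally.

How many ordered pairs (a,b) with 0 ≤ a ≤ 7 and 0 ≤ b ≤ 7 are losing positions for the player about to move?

19

Build the W/L table. Terminal = L. A non-terminal position is W if it has a move to some L; otherwise it is L.
Every move lowers a or b (never raises either), so fill the grid row by row in increasing a, and left to right within a row: each cell's successors are then already labelled.
      b=0  b=1  b=2  b=3  b=4  b=5  b=6  b=7
a=0:    L    L    W    W    W    W    W    L
a=1:    W    W    L    L    W    W    W    W
a=2:    W    W    W    W    L    L    W    W
a=3:    L    L    W    W    W    W    W    L
a=4:    W    W    L    L    W    W    W    W
a=5:    W    W    W    W    L    L    W    W
a=6:    L    L    W    W    W    W    W    L
a=7:    W    W    L    L    W    W    W    W
Cells with no legal move (terminal, hence L): (0,0), (0,1).
The remaining L cells, each justified by listing all of its moves:
(0,7): L (options (0,5)(W), (0,4)(W), (0,2)(W) are all W)
(1,2): L (options (0,2)(W), (1,0)(W) are all W)
(1,3): L (options (0,3)(W), (1,1)(W), (1,0)(W) are all W)
(2,4): L (options (1,4)(W), (0,4)(W), (2,2)(W), (2,1)(W) are all W)
(2,5): L (options (1,5)(W), (0,5)(W), (2,3)(W), (2,2)(W), (2,0)(W) are all W)
(3,0): L (options (2,0)(W), (1,0)(W) are all W)
(3,1): L (options (2,1)(W), (1,1)(W) are all W)
(3,7): L (options (2,7)(W), (1,7)(W), (3,5)(W), (3,4)(W), (3,2)(W) are all W)
(4,2): L (options (3,2)(W), (2,2)(W), (0,2)(W), (4,0)(W) are all W)
(4,3): L (options (3,3)(W), (2,3)(W), (0,3)(W), (4,1)(W), (4,0)(W) are all W)
(5,4): L (options (4,4)(W), (3,4)(W), (1,4)(W), (5,2)(W), (5,1)(W) are all W)
(5,5): L (options (4,5)(W), (3,5)(W), (1,5)(W), (5,3)(W), (5,2)(W), (5,0)(W) are all W)
(6,0): L (options (5,0)(W), (4,0)(W), (2,0)(W) are all W)
(6,1): L (options (5,1)(W), (4,1)(W), (2,1)(W) are all W)
(6,7): L (options (5,7)(W), (4,7)(W), (2,7)(W), (6,5)(W), (6,4)(W), (6,2)(W) are all W)
(7,2): L (options (6,2)(W), (5,2)(W), (3,2)(W), (7,0)(W) are all W)
(7,3): L (options (6,3)(W), (5,3)(W), (3,3)(W), (7,1)(W), (7,0)(W) are all W)
Every other cell has at least one move into one of the L cells above, so it is W.
L cells per row: a=0: 3, a=1: 2, a=2: 2, a=3: 3, a=4: 2, a=5: 2, a=6: 3, a=7: 2; total 19.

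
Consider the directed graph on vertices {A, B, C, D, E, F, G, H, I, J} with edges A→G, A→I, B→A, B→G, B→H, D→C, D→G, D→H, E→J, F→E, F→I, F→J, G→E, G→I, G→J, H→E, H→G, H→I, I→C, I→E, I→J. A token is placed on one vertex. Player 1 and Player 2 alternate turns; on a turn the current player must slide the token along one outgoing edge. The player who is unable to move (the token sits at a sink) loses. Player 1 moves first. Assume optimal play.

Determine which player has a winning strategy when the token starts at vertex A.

Build the W/L table. Terminal = L. A non-terminal position is W if it has a move to some L; otherwise it is L.
Every edge goes from a vertex to one that appears earlier in the order J, C, E, I, G, A, H, F, B, D, so processing vertices in that order labels each vertex after all of its successors.
J: no outgoing edge → L
C: no outgoing edge → L
E: →J(L), so W
I: →C(L), so W
G: →J(L), so W
A: →G(W), I(W) — all W, so L
H: →G(W), I(W), E(W) — all W, so L
F: →J(L), so W
B: →H(L), so W
D: →H(L), so W
The starting position A is L: whatever Player 1 does, the opponent receives a W position.

Player 2 wins.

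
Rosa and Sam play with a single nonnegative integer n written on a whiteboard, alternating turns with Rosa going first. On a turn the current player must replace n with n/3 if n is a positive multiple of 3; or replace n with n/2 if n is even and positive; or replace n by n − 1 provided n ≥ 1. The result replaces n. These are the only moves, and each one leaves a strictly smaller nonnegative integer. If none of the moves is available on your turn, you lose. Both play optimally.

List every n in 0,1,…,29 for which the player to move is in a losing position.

0, 2, 5, 7, 9, 11, 13, 16, 19, 23, 25, 28

Build the W/L table. Terminal = L. A non-terminal position is W if it has a move to some L; otherwise it is L.
n=0: no move → L
n=1: can move to 0, which is L ⇒ W
n=2: the only move is to 1(W), a W ⇒ L
n=3: can move to 2, which is L ⇒ W
n=4: can move to 2, which is L ⇒ W
n=5: the only move is to 4(W), a W ⇒ L
n=6: can move to 2, which is L ⇒ W
n=7: the only move is to 6(W), a W ⇒ L
n=8: can move to 7, which is L ⇒ W
n=9: moves to 3(W), 8(W); every one is W ⇒ L
n=10: can move to 5, which is L ⇒ W
n=11: the only move is to 10(W), a W ⇒ L
n=12: can move to 11, which is L ⇒ W
n=13: the only move is to 12(W), a W ⇒ L
n=14: can move to 7, which is L ⇒ W
n=15: can move to 5, which is L ⇒ W
n=16: moves to 8(W), 15(W); every one is W ⇒ L
n=17: can move to 16, which is L ⇒ W
n=18: can move to 9, which is L ⇒ W
n=19: the only move is to 18(W), a W ⇒ L
n=20: can move to 19, which is L ⇒ W
n=21: can move to 7, which is L ⇒ W
n=22: can move to 11, which is L ⇒ W
n=23: the only move is to 22(W), a W ⇒ L
n=24: can move to 23, which is L ⇒ W
n=25: the only move is to 24(W), a W ⇒ L
n=26: can move to 13, which is L ⇒ W
n=27: can move to 9, which is L ⇒ W
n=28: moves to 14(W), 27(W); every one is W ⇒ L
n=29: can move to 28, which is L ⇒ W
The losing starting values of n are exactly the entries labelled L in this table (12 of them).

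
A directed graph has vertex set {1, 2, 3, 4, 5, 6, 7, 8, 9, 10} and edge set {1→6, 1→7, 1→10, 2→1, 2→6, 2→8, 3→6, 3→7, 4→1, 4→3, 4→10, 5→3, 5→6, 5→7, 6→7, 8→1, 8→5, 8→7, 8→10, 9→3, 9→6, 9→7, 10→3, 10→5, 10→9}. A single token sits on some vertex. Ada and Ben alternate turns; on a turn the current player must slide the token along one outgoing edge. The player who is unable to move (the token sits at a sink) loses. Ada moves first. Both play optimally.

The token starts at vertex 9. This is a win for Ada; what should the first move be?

Move to 7.

Positions with no move are L. A position that does have a move is losing for the player to move precisely when every available move leads to a winning position for the opponent. Fill in the labels:
Every edge goes from a vertex to one that appears earlier in the order 7, 6, 3, 9, 5, 10, 1, 8, 2, 4, so processing vertices in that order labels each vertex after all of its successors.
7: no outgoing edge → L
6: can move to 7, which is L ⇒ W
3: can move to 7, which is L ⇒ W
9: can move to 7, which is L ⇒ W
5: can move to 7, which is L ⇒ W
10: moves to 5(W), 9(W), 3(W); every one is W ⇒ L
1: can move to 10, which is L ⇒ W
8: can move to 10, which is L ⇒ W
2: moves to 8(W), 1(W), 6(W); every one is W ⇒ L
4: can move to 10, which is L ⇒ W
From 9, the L positions reachable in one move are: 7.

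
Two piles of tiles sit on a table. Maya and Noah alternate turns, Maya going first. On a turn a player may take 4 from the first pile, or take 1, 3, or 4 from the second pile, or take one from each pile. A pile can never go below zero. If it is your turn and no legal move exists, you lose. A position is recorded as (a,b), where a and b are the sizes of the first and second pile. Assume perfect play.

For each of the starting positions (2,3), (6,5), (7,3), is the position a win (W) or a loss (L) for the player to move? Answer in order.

(2,3): W, (6,5): W, (7,3): L

Use the standard recursion: the mover loses at a terminal position; elsewhere, the mover wins exactly when some move hands the opponent an L position.
No move ever increases a pile, so every position that can arise here has a ≤ 7 and b ≤ 5; it is enough to label the cells with 0 ≤ a ≤ 7 and 0 ≤ b ≤ 5.
Every move lowers a or b (never raises either), so fill the grid row by row in increasing a, and left to right within a row: each cell's successors are then already labelled.
      b=0  b=1  b=2  b=3  b=4  b=5
a=0:    L    W    L    W    W    W
a=1:    L    W    L    W    W    W
a=2:    L    W    L    W    W    W
a=3:    L    W    L    W    W    W
a=4:    W    W    W    W    L    W
a=5:    W    L    W    L    W    W
a=6:    W    L    W    L    W    W
a=7:    W    L    W    L    W    W
Cells with no legal move (terminal, hence L): (0,0), (1,0), (2,0), (3,0).
The remaining L cells, each justified by listing all of its moves:
(0,2): the only move is to (0,1)(W), a W ⇒ L
(1,2): moves to (1,1)(W), (0,1)(W); every one is W ⇒ L
(2,2): moves to (2,1)(W), (1,1)(W); every one is W ⇒ L
(3,2): moves to (3,1)(W), (2,1)(W); every one is W ⇒ L
(4,4): moves to (0,4)(W), (4,3)(W), (4,1)(W), (4,0)(W), (3,3)(W); every one is W ⇒ L
(5,1): moves to (1,1)(W), (5,0)(W), (4,0)(W); every one is W ⇒ L
(5,3): moves to (1,3)(W), (5,2)(W), (5,0)(W), (4,2)(W); every one is W ⇒ L
(6,1): moves to (2,1)(W), (6,0)(W), (5,0)(W); every one is W ⇒ L
(6,3): moves to (2,3)(W), (6,2)(W), (6,0)(W), (5,2)(W); every one is W ⇒ L
(7,1): moves to (3,1)(W), (7,0)(W), (6,0)(W); every one is W ⇒ L
(7,3): moves to (3,3)(W), (7,2)(W), (7,0)(W), (6,2)(W); every one is W ⇒ L
Every other cell has at least one move into one of the L cells above, so it is W.
(2,3): the move to (2,2) reaches an L cell, so W
(6,5): the move to (6,1) reaches an L cell, so W
(7,3): one of the L cells justified above, so L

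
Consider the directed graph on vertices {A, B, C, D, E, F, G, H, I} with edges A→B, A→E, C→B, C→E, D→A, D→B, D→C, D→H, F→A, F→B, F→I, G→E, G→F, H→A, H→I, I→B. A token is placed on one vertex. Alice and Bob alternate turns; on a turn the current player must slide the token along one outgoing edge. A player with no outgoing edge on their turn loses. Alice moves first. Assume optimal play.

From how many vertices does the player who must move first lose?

Positions with no move are L. A position that does have a move is losing for the player to move precisely when every available move leads to a winning position for the opponent. Fill in the labels:
Every edge goes from a vertex to one that appears earlier in the order B, E, A, I, C, F, G, H, D, so processing vertices in that order labels each vertex after all of its successors.
B: no outgoing edge → L
E: no outgoing edge → L
A: →E(L), so W
I: →B(L), so W
C: →E(L), so W
F: →B(L), so W
G: →E(L), so W
H: →I(W), A(W) — all W, so L
D: →H(L), so W
The L vertices are B, E, H; that is 3 in all.

3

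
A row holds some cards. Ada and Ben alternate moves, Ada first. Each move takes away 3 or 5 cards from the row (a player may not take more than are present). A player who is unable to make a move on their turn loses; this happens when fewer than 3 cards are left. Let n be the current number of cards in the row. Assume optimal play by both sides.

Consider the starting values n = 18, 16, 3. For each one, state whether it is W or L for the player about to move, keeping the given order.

Classify positions by backward induction: terminal positions (no move available) are L. From any other position, the mover wins iff some move reaches an L.
n=0: no move → L
n=1: no move → L
n=2: no move → L
n=3: →0(L), so W
n=4: →1(L), so W
n=5: →2(L), so W
n=6: →1(L), so W
n=7: →2(L), so W
n=8: →5(W), 3(W) — all W, so L
n=9: →6(W), 4(W) — all W, so L
n=10: →7(W), 5(W) — all W, so L
n=11: →8(L), so W
n=12: →9(L), so W
n=13: →10(L), so W
n=14: →9(L), so W
n=15: →10(L), so W
n=16: →13(W), 11(W) — all W, so L
n=17: →14(W), 12(W) — all W, so L
n=18: →15(W), 13(W) — all W, so L

18: L, 16: L, 3: W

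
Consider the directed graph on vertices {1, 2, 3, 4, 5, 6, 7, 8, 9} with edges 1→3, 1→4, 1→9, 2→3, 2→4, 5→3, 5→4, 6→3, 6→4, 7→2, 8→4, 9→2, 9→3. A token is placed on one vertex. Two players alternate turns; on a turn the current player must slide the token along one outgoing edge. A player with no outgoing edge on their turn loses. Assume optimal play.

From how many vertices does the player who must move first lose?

Label each position W (a win for the player to move) or L (a loss). A position with no legal move is L; any other position is W exactly when some move reaches an L, and L when every move reaches a W.
Every edge goes from a vertex to one that appears earlier in the order 4, 3, 6, 5, 2, 9, 8, 7, 1, so processing vertices in that order labels each vertex after all of its successors.
4: no outgoing edge → L
3: no outgoing edge → L
6: W (go to 3, an L position)
5: W (go to 3, an L position)
2: W (go to 3, an L position)
9: W (go to 3, an L position)
8: W (go to 4, an L position)
7: L (sole option 2(W) is W)
1: W (go to 3, an L position)
The L vertices are 3, 4, 7; that is 3 in all.

3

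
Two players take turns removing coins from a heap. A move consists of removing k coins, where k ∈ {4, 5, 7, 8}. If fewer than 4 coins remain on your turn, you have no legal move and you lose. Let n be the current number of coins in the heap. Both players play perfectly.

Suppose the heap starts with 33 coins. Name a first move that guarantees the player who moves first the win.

Compute win/loss labels from the base case upward. A position with no move is L. Any other position is W if it can reach an L in one move, else L.
n=0: no move → L
n=1: no move → L
n=2: no move → L
n=3: no move → L
n=4: →0(L), so W
n=5: →1(L), so W
n=6: →2(L), so W
n=7: →3(L), so W
n=8: →3(L), so W
n=9: →2(L), so W
n=10: →3(L), so W
n=11: →3(L), so W
n=12: →8(W), 7(W), 5(W), 4(W) — all W, so L
n=13: →9(W), 8(W), 6(W), 5(W) — all W, so L
n=14: →10(W), 9(W), 7(W), 6(W) — all W, so L
n=15: →11(W), 10(W), 8(W), 7(W) — all W, so L
n=16: →12(L), so W
n=17: →13(L), so W
n=18: →14(L), so W
n=19: →15(L), so W
n=20: →15(L), so W
n=21: →14(L), so W
n=22: →15(L), so W
n=23: →15(L), so W
n=24: →20(W), 19(W), 17(W), 16(W) — all W, so L
n=25: →21(W), 20(W), 18(W), 17(W) — all W, so L
n=26: →22(W), 21(W), 19(W), 18(W) — all W, so L
n=27: →23(W), 22(W), 20(W), 19(W) — all W, so L
n=28: →24(L), so W
n=29: →25(L), so W
n=30: →26(L), so W
n=31: →27(L), so W
n=32: →27(L), so W
n=33: →26(L), so W
From 33, the L positions reachable in one move are: 26, 25. Any move reaching one of these is winning.

Remove 7, leaving 26.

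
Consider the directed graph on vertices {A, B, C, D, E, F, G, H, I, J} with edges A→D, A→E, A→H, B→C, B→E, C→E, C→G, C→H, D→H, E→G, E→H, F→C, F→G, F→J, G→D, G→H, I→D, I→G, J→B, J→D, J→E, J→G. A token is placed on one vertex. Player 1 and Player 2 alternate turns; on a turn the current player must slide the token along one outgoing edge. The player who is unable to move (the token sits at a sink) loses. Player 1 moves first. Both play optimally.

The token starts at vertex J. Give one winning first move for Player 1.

Classify positions by backward induction: terminal positions (no move available) are L. From any other position, the mover wins iff some move reaches an L.
Every edge goes from a vertex to one that appears earlier in the order H, D, G, E, I, C, B, J, F, A, so processing vertices in that order labels each vertex after all of its successors.
H: no outgoing edge → L
D: →H(L), so W
G: →H(L), so W
E: →H(L), so W
I: →G(W), D(W) — all W, so L
C: →H(L), so W
B: →C(W), E(W) — all W, so L
J: →B(L), so W
F: →J(W), C(W), G(W) — all W, so L
A: →H(L), so W
From J, the L positions reachable in one move are: B.

Move to B.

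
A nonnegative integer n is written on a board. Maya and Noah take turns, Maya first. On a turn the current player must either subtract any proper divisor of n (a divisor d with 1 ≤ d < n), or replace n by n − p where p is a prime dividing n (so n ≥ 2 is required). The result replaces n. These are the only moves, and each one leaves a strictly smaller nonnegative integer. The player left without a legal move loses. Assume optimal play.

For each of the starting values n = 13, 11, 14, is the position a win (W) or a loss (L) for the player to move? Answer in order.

13: W, 11: W, 14: L

Classify positions by backward induction: terminal positions (no move available) are L. From any other position, the mover wins iff some move reaches an L.
n=0: no move → L
n=1: no move → L
n=2: W (go to 0, an L position)
n=3: W (go to 0, an L position)
n=4: L (options 2(W), 3(W) are all W)
n=5: W (go to 0, an L position)
n=6: W (go to 4, an L position)
n=7: W (go to 0, an L position)
n=8: W (go to 4, an L position)
n=9: L (options 6(W), 8(W) are all W)
n=10: W (go to 9, an L position)
n=11: W (go to 0, an L position)
n=12: W (go to 9, an L position)
n=13: W (go to 0, an L position)
n=14: L (options 7(W), 12(W), 13(W) are all W)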